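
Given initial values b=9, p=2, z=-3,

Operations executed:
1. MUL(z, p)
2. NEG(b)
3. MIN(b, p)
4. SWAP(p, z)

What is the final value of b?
b = -9

Tracing execution:
Step 1: MUL(z, p) → b = 9
Step 2: NEG(b) → b = -9
Step 3: MIN(b, p) → b = -9
Step 4: SWAP(p, z) → b = -9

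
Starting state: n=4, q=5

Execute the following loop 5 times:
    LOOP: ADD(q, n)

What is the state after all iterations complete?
n=4, q=25

Iteration trace:
Start: n=4, q=5
After iteration 1: n=4, q=9
After iteration 2: n=4, q=13
After iteration 3: n=4, q=17
After iteration 4: n=4, q=21
After iteration 5: n=4, q=25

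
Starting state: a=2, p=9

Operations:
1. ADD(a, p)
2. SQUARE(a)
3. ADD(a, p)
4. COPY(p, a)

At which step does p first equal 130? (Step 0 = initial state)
Step 4

Tracing p:
Initial: p = 9
After step 1: p = 9
After step 2: p = 9
After step 3: p = 9
After step 4: p = 130 ← first occurrence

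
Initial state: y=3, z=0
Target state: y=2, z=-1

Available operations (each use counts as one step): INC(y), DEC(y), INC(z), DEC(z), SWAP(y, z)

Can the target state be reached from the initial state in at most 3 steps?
Yes

Path (2 steps): DEC(y) → DEC(z)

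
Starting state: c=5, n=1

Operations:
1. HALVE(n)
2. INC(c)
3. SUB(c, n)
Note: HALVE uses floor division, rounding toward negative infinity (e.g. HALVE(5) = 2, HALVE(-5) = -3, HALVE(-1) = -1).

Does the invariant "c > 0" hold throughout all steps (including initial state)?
Yes

The invariant holds at every step.

State at each step:
Initial: c=5, n=1
After step 1: c=5, n=0
After step 2: c=6, n=0
After step 3: c=6, n=0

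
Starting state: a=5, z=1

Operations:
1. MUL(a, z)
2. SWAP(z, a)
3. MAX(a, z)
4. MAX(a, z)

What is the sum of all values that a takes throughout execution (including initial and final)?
21

Values of a at each step:
Initial: a = 5
After step 1: a = 5
After step 2: a = 1
After step 3: a = 5
After step 4: a = 5
Sum = 5 + 5 + 1 + 5 + 5 = 21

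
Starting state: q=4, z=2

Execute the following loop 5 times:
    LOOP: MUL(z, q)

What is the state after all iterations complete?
q=4, z=2048

Iteration trace:
Start: q=4, z=2
After iteration 1: q=4, z=8
After iteration 2: q=4, z=32
After iteration 3: q=4, z=128
After iteration 4: q=4, z=512
After iteration 5: q=4, z=2048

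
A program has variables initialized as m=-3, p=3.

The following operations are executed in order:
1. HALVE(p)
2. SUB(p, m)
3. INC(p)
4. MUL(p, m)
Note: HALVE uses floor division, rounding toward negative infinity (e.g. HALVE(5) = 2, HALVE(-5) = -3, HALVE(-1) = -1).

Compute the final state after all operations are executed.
{m: -3, p: -15}

Step-by-step execution:
Initial: m=-3, p=3
After step 1 (HALVE(p)): m=-3, p=1
After step 2 (SUB(p, m)): m=-3, p=4
After step 3 (INC(p)): m=-3, p=5
After step 4 (MUL(p, m)): m=-3, p=-15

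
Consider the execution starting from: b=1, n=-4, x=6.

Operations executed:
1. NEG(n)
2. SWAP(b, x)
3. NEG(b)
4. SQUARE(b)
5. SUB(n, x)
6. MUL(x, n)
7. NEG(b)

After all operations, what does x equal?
x = 3

Tracing execution:
Step 1: NEG(n) → x = 6
Step 2: SWAP(b, x) → x = 1
Step 3: NEG(b) → x = 1
Step 4: SQUARE(b) → x = 1
Step 5: SUB(n, x) → x = 1
Step 6: MUL(x, n) → x = 3
Step 7: NEG(b) → x = 3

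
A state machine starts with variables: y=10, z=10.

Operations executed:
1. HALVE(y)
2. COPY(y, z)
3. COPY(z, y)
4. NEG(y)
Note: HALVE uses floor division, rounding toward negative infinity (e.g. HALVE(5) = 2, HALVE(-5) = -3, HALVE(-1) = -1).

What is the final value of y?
y = -10

Tracing execution:
Step 1: HALVE(y) → y = 5
Step 2: COPY(y, z) → y = 10
Step 3: COPY(z, y) → y = 10
Step 4: NEG(y) → y = -10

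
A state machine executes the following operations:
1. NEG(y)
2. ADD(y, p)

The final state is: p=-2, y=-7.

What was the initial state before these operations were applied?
p=-2, y=5

Working backwards:
Final state: p=-2, y=-7
Before step 2 (ADD(y, p)): p=-2, y=-5
Before step 1 (NEG(y)): p=-2, y=5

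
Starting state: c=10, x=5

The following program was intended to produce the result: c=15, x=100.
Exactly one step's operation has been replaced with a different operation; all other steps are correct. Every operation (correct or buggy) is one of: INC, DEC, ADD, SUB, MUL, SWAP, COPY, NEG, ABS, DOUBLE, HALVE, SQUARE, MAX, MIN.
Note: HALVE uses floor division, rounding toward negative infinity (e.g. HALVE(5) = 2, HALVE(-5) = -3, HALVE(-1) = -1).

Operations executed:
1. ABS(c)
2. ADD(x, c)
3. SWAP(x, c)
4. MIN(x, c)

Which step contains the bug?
Step 4

Trace with buggy code:
Initial: c=10, x=5
After step 1: c=10, x=5
After step 2: c=10, x=15
After step 3: c=15, x=10
After step 4: c=15, x=10
Actual final c=15, x=10 ≠ expected c=15, x=100.
Step 4 is the only position where a single-operation replacement can produce the expected result.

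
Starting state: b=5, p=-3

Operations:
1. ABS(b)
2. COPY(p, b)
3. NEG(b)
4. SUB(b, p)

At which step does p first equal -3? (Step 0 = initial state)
Step 0

Tracing p:
Initial: p = -3 ← first occurrence
After step 1: p = -3
After step 2: p = 5
After step 3: p = 5
After step 4: p = 5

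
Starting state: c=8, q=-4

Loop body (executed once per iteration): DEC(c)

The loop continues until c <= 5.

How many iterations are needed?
3

Tracing iterations:
Initial: c=8, q=-4
After iteration 1: c=7, q=-4
After iteration 2: c=6, q=-4
After iteration 3: c=5, q=-4
c <= 5 now holds, so the loop exits after 3 iterations.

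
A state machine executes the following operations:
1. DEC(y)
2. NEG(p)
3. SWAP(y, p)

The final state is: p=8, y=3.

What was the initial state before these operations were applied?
p=-3, y=9

Working backwards:
Final state: p=8, y=3
Before step 3 (SWAP(y, p)): p=3, y=8
Before step 2 (NEG(p)): p=-3, y=8
Before step 1 (DEC(y)): p=-3, y=9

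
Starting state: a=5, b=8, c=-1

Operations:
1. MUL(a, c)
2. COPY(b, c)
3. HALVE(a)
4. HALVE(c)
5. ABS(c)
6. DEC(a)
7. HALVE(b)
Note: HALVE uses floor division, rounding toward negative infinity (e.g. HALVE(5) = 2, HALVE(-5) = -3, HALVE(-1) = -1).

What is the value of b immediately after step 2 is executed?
b = -1

Tracing b through execution:
Initial: b = 8
After step 1 (MUL(a, c)): b = 8
After step 2 (COPY(b, c)): b = -1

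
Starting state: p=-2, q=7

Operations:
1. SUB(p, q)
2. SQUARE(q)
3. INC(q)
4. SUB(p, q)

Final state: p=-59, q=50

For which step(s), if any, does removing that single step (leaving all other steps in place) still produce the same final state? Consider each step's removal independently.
None - removing any single step changes the final result

Testing removal of each single step:
Without step 1: final = p=-52, q=50 (different)
Without step 2: final = p=-17, q=8 (different)
Without step 3: final = p=-58, q=49 (different)
Without step 4: final = p=-9, q=50 (different)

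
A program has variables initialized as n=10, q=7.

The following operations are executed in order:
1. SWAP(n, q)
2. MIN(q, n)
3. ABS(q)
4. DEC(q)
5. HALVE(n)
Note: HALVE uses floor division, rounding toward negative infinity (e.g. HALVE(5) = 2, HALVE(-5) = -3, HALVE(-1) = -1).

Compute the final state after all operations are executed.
{n: 3, q: 6}

Step-by-step execution:
Initial: n=10, q=7
After step 1 (SWAP(n, q)): n=7, q=10
After step 2 (MIN(q, n)): n=7, q=7
After step 3 (ABS(q)): n=7, q=7
After step 4 (DEC(q)): n=7, q=6
After step 5 (HALVE(n)): n=3, q=6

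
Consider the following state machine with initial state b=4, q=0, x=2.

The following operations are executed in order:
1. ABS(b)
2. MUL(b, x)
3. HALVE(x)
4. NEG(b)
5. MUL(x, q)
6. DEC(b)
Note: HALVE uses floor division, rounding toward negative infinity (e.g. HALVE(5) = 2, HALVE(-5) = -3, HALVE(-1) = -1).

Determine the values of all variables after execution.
{b: -9, q: 0, x: 0}

Step-by-step execution:
Initial: b=4, q=0, x=2
After step 1 (ABS(b)): b=4, q=0, x=2
After step 2 (MUL(b, x)): b=8, q=0, x=2
After step 3 (HALVE(x)): b=8, q=0, x=1
After step 4 (NEG(b)): b=-8, q=0, x=1
After step 5 (MUL(x, q)): b=-8, q=0, x=0
After step 6 (DEC(b)): b=-9, q=0, x=0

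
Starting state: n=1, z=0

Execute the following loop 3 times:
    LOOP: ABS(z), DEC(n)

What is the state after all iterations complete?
n=-2, z=0

Iteration trace:
Start: n=1, z=0
After iteration 1: n=0, z=0
After iteration 2: n=-1, z=0
After iteration 3: n=-2, z=0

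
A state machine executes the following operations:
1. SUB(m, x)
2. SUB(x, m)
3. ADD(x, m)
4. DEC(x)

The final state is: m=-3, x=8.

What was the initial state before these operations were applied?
m=6, x=9

Working backwards:
Final state: m=-3, x=8
Before step 4 (DEC(x)): m=-3, x=9
Before step 3 (ADD(x, m)): m=-3, x=12
Before step 2 (SUB(x, m)): m=-3, x=9
Before step 1 (SUB(m, x)): m=6, x=9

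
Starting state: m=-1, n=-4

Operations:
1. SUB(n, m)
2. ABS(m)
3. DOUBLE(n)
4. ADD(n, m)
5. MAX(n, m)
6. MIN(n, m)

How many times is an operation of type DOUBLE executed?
1

Counting DOUBLE operations:
Step 3: DOUBLE(n) ← DOUBLE
Total: 1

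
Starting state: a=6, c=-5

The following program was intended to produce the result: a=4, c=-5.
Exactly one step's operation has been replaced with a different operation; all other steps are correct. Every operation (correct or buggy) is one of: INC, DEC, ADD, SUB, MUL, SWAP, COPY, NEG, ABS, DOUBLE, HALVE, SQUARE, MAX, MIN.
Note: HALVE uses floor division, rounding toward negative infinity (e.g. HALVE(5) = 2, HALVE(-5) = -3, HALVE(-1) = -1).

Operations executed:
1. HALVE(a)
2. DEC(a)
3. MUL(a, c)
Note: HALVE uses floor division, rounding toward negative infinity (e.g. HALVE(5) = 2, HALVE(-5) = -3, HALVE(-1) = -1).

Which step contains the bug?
Step 3

Trace with buggy code:
Initial: a=6, c=-5
After step 1: a=3, c=-5
After step 2: a=2, c=-5
After step 3: a=-10, c=-5
Actual final a=-10, c=-5 ≠ expected a=4, c=-5.
Step 3 is the only position where a single-operation replacement can produce the expected result.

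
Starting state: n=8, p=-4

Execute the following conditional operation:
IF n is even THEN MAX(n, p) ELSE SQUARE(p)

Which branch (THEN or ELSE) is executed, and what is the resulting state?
Branch: THEN, Final state: n=8, p=-4

Evaluating condition: n is even
Condition is True, so THEN branch executes
After MAX(n, p): n=8, p=-4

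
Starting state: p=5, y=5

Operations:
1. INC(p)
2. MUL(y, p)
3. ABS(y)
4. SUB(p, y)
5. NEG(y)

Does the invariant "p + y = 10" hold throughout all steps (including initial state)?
No, violated after step 1

The invariant is violated after step 1.

State at each step:
Initial: p=5, y=5
After step 1: p=6, y=5
After step 2: p=6, y=30
After step 3: p=6, y=30
After step 4: p=-24, y=30
After step 5: p=-24, y=-30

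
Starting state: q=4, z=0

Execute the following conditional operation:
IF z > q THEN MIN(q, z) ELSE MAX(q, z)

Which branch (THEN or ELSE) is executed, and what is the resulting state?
Branch: ELSE, Final state: q=4, z=0

Evaluating condition: z > q
z = 0, q = 4
Condition is False, so ELSE branch executes
After MAX(q, z): q=4, z=0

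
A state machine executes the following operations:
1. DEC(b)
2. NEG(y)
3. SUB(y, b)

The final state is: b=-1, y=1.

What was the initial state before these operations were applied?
b=0, y=0

Working backwards:
Final state: b=-1, y=1
Before step 3 (SUB(y, b)): b=-1, y=0
Before step 2 (NEG(y)): b=-1, y=0
Before step 1 (DEC(b)): b=0, y=0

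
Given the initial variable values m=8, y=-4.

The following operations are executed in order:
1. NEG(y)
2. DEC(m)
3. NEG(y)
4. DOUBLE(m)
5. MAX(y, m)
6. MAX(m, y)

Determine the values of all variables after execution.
{m: 14, y: 14}

Step-by-step execution:
Initial: m=8, y=-4
After step 1 (NEG(y)): m=8, y=4
After step 2 (DEC(m)): m=7, y=4
After step 3 (NEG(y)): m=7, y=-4
After step 4 (DOUBLE(m)): m=14, y=-4
After step 5 (MAX(y, m)): m=14, y=14
After step 6 (MAX(m, y)): m=14, y=14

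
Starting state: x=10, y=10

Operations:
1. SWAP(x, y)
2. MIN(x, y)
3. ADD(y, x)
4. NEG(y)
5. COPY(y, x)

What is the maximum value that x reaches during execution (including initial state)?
10

Values of x at each step:
Initial: x = 10 ← maximum
After step 1: x = 10
After step 2: x = 10
After step 3: x = 10
After step 4: x = 10
After step 5: x = 10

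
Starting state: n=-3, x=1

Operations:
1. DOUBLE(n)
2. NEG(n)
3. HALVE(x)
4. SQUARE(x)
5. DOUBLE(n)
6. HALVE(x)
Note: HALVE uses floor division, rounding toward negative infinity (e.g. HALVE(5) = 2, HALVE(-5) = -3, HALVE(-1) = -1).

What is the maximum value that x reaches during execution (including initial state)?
1

Values of x at each step:
Initial: x = 1 ← maximum
After step 1: x = 1
After step 2: x = 1
After step 3: x = 0
After step 4: x = 0
After step 5: x = 0
After step 6: x = 0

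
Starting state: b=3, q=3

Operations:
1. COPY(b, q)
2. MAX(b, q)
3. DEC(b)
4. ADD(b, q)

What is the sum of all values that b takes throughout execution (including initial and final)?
16

Values of b at each step:
Initial: b = 3
After step 1: b = 3
After step 2: b = 3
After step 3: b = 2
After step 4: b = 5
Sum = 3 + 3 + 3 + 2 + 5 = 16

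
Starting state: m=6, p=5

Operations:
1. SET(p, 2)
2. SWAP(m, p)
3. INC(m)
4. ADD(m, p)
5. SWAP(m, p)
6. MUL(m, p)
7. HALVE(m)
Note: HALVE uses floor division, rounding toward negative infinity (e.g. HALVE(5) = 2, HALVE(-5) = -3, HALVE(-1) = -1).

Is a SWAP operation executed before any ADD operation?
Yes

First SWAP: step 2
First ADD: step 4
Since 2 < 4, SWAP comes first.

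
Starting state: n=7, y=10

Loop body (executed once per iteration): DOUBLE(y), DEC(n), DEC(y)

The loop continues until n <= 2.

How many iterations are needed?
5

Tracing iterations:
Initial: n=7, y=10
After iteration 1: n=6, y=19
After iteration 2: n=5, y=37
After iteration 3: n=4, y=73
After iteration 4: n=3, y=145
After iteration 5: n=2, y=289
n <= 2 now holds, so the loop exits after 5 iterations.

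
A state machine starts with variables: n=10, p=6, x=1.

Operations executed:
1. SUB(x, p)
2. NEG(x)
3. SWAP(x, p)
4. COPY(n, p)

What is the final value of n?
n = 5

Tracing execution:
Step 1: SUB(x, p) → n = 10
Step 2: NEG(x) → n = 10
Step 3: SWAP(x, p) → n = 10
Step 4: COPY(n, p) → n = 5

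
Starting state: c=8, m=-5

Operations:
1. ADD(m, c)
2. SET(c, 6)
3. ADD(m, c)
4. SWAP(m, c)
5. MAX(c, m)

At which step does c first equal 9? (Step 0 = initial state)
Step 4

Tracing c:
Initial: c = 8
After step 1: c = 8
After step 2: c = 6
After step 3: c = 6
After step 4: c = 9 ← first occurrence
After step 5: c = 9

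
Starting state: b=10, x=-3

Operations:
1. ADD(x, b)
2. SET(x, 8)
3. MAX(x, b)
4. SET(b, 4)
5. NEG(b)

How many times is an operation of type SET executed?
2

Counting SET operations:
Step 2: SET(x, 8) ← SET
Step 4: SET(b, 4) ← SET
Total: 2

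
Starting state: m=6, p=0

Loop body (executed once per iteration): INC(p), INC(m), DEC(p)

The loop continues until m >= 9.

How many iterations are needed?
3

Tracing iterations:
Initial: m=6, p=0
After iteration 1: m=7, p=0
After iteration 2: m=8, p=0
After iteration 3: m=9, p=0
m >= 9 now holds, so the loop exits after 3 iterations.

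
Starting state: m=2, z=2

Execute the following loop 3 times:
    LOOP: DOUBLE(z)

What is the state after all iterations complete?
m=2, z=16

Iteration trace:
Start: m=2, z=2
After iteration 1: m=2, z=4
After iteration 2: m=2, z=8
After iteration 3: m=2, z=16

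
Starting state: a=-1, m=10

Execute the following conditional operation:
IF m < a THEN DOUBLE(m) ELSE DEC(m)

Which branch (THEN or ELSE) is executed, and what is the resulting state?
Branch: ELSE, Final state: a=-1, m=9

Evaluating condition: m < a
m = 10, a = -1
Condition is False, so ELSE branch executes
After DEC(m): a=-1, m=9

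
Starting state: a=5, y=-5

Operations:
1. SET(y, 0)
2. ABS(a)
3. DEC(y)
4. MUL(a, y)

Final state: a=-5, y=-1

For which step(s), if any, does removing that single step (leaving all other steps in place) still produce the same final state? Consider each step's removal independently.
Step(s) 2

Testing removal of each single step:
Without step 1: final = a=-30, y=-6 (different)
Without step 2: final = a=-5, y=-1 (same)
Without step 3: final = a=0, y=0 (different)
Without step 4: final = a=5, y=-1 (different)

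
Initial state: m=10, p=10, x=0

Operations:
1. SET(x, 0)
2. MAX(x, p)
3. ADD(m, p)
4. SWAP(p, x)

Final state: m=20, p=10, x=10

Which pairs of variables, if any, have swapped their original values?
None

Comparing initial and final values:
x: 0 → 10
p: 10 → 10
m: 10 → 20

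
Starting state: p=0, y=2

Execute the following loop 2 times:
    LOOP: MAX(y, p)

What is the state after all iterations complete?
p=0, y=2

Iteration trace:
Start: p=0, y=2
After iteration 1: p=0, y=2
After iteration 2: p=0, y=2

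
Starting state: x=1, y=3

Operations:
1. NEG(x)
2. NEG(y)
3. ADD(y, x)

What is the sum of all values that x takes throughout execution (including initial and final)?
-2

Values of x at each step:
Initial: x = 1
After step 1: x = -1
After step 2: x = -1
After step 3: x = -1
Sum = 1 + -1 + -1 + -1 = -2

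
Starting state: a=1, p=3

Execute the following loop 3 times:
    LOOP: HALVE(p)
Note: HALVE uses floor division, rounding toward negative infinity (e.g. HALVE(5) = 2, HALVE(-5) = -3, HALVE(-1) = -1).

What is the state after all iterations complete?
a=1, p=0

Iteration trace:
Start: a=1, p=3
After iteration 1: a=1, p=1
After iteration 2: a=1, p=0
After iteration 3: a=1, p=0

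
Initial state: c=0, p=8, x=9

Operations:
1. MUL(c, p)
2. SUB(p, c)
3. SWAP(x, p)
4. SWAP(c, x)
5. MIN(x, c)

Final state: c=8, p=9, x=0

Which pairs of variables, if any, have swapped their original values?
None

Comparing initial and final values:
c: 0 → 8
x: 9 → 0
p: 8 → 9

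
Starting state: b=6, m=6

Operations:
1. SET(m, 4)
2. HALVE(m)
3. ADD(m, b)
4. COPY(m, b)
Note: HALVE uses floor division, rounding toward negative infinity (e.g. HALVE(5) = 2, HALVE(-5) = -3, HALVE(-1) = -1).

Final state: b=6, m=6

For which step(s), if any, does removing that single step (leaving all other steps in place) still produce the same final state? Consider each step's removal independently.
Step(s) 1, 2, 3

Testing removal of each single step:
Without step 1: final = b=6, m=6 (same)
Without step 2: final = b=6, m=6 (same)
Without step 3: final = b=6, m=6 (same)
Without step 4: final = b=6, m=8 (different)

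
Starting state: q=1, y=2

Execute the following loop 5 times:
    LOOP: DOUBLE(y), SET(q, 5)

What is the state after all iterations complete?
q=5, y=64

Iteration trace:
Start: q=1, y=2
After iteration 1: q=5, y=4
After iteration 2: q=5, y=8
After iteration 3: q=5, y=16
After iteration 4: q=5, y=32
After iteration 5: q=5, y=64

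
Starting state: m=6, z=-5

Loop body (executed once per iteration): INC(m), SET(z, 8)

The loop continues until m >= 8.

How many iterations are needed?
2

Tracing iterations:
Initial: m=6, z=-5
After iteration 1: m=7, z=8
After iteration 2: m=8, z=8
m >= 8 now holds, so the loop exits after 2 iterations.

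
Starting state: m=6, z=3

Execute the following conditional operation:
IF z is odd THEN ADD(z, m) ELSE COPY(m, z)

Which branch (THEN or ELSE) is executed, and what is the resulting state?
Branch: THEN, Final state: m=6, z=9

Evaluating condition: z is odd
Condition is True, so THEN branch executes
After ADD(z, m): m=6, z=9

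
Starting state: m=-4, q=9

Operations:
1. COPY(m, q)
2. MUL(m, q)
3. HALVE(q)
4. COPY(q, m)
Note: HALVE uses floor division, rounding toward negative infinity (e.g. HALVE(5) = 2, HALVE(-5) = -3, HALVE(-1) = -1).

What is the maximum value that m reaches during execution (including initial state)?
81

Values of m at each step:
Initial: m = -4
After step 1: m = 9
After step 2: m = 81 ← maximum
After step 3: m = 81
After step 4: m = 81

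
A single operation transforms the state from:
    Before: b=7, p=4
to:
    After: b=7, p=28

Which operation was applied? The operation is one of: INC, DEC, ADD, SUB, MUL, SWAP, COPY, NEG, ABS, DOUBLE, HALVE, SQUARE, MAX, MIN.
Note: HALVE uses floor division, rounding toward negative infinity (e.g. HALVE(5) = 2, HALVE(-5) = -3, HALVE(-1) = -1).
MUL(p, b)

Analyzing the change:
Before: b=7, p=4
After: b=7, p=28
Variable p changed from 4 to 28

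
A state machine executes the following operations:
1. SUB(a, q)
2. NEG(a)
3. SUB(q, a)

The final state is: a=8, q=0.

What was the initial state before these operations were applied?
a=0, q=8

Working backwards:
Final state: a=8, q=0
Before step 3 (SUB(q, a)): a=8, q=8
Before step 2 (NEG(a)): a=-8, q=8
Before step 1 (SUB(a, q)): a=0, q=8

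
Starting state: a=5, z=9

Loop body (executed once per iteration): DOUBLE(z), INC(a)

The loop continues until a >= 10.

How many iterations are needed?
5

Tracing iterations:
Initial: a=5, z=9
After iteration 1: a=6, z=18
After iteration 2: a=7, z=36
After iteration 3: a=8, z=72
After iteration 4: a=9, z=144
After iteration 5: a=10, z=288
a >= 10 now holds, so the loop exits after 5 iterations.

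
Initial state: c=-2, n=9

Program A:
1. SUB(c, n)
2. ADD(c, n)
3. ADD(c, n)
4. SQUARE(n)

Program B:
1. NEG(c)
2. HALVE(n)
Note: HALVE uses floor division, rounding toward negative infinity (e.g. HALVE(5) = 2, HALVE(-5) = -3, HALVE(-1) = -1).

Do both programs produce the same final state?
No

Program A final state: c=7, n=81
Program B final state: c=2, n=4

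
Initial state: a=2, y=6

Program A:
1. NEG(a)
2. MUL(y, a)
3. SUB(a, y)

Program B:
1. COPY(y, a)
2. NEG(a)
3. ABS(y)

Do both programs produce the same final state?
No

Program A final state: a=10, y=-12
Program B final state: a=-2, y=2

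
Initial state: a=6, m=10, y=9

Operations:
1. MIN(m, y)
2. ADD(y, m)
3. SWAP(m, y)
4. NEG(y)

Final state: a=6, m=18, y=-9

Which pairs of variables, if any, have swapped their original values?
None

Comparing initial and final values:
y: 9 → -9
a: 6 → 6
m: 10 → 18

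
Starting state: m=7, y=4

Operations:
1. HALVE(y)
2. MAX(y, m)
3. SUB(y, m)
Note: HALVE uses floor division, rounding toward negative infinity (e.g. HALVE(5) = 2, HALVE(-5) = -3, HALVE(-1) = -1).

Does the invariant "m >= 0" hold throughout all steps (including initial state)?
Yes

The invariant holds at every step.

State at each step:
Initial: m=7, y=4
After step 1: m=7, y=2
After step 2: m=7, y=7
After step 3: m=7, y=0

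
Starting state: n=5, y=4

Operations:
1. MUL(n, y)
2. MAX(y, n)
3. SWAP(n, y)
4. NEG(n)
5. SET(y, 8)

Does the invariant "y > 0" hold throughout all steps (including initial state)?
Yes

The invariant holds at every step.

State at each step:
Initial: n=5, y=4
After step 1: n=20, y=4
After step 2: n=20, y=20
After step 3: n=20, y=20
After step 4: n=-20, y=20
After step 5: n=-20, y=8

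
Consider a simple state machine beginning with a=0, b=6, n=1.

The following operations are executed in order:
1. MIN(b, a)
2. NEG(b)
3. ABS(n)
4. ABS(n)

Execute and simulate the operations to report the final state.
{a: 0, b: 0, n: 1}

Step-by-step execution:
Initial: a=0, b=6, n=1
After step 1 (MIN(b, a)): a=0, b=0, n=1
After step 2 (NEG(b)): a=0, b=0, n=1
After step 3 (ABS(n)): a=0, b=0, n=1
After step 4 (ABS(n)): a=0, b=0, n=1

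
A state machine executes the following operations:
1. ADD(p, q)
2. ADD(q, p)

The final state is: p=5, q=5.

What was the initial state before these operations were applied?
p=5, q=0

Working backwards:
Final state: p=5, q=5
Before step 2 (ADD(q, p)): p=5, q=0
Before step 1 (ADD(p, q)): p=5, q=0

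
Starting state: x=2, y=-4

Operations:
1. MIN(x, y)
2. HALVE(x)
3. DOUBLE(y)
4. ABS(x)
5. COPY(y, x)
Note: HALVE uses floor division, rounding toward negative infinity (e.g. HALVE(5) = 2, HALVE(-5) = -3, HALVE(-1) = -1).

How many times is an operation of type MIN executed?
1

Counting MIN operations:
Step 1: MIN(x, y) ← MIN
Total: 1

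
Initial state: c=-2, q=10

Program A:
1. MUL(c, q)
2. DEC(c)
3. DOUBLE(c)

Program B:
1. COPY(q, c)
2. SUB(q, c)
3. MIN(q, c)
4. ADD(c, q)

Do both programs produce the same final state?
No

Program A final state: c=-42, q=10
Program B final state: c=-4, q=-2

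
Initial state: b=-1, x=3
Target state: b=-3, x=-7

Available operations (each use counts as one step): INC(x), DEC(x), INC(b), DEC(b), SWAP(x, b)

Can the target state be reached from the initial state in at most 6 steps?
No

The target state cannot be reached within 6 steps.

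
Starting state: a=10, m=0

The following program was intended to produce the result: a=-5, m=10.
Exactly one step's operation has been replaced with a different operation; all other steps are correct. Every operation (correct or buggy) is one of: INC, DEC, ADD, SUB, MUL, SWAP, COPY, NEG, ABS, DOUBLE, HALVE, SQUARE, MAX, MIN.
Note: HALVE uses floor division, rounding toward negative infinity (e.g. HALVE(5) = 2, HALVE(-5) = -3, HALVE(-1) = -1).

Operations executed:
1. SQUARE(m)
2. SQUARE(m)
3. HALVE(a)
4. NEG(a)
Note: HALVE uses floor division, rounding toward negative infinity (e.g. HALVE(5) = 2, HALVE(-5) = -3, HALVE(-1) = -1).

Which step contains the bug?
Step 2

Trace with buggy code:
Initial: a=10, m=0
After step 1: a=10, m=0
After step 2: a=10, m=0
After step 3: a=5, m=0
After step 4: a=-5, m=0
Actual final a=-5, m=0 ≠ expected a=-5, m=10.
Step 2 is the only position where a single-operation replacement can produce the expected result.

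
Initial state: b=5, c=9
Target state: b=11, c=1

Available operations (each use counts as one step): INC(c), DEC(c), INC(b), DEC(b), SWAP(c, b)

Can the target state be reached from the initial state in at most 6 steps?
No

The target state cannot be reached within 6 steps.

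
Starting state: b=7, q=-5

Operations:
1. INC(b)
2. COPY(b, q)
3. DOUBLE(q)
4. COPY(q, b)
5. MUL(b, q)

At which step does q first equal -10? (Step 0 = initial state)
Step 3

Tracing q:
Initial: q = -5
After step 1: q = -5
After step 2: q = -5
After step 3: q = -10 ← first occurrence
After step 4: q = -5
After step 5: q = -5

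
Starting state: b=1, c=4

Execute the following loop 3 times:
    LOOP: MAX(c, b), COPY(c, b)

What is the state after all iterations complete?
b=1, c=1

Iteration trace:
Start: b=1, c=4
After iteration 1: b=1, c=1
After iteration 2: b=1, c=1
After iteration 3: b=1, c=1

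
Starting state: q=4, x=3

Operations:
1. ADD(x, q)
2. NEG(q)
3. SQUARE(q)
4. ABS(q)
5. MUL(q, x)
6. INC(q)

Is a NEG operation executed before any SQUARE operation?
Yes

First NEG: step 2
First SQUARE: step 3
Since 2 < 3, NEG comes first.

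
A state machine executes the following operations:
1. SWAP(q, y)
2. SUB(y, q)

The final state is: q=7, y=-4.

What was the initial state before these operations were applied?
q=3, y=7

Working backwards:
Final state: q=7, y=-4
Before step 2 (SUB(y, q)): q=7, y=3
Before step 1 (SWAP(q, y)): q=3, y=7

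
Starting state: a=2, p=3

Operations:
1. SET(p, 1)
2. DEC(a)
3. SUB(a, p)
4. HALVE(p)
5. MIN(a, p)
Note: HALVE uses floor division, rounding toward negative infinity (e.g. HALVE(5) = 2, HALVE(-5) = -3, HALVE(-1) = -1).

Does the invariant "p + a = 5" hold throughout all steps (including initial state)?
No, violated after step 1

The invariant is violated after step 1.

State at each step:
Initial: a=2, p=3
After step 1: a=2, p=1
After step 2: a=1, p=1
After step 3: a=0, p=1
After step 4: a=0, p=0
After step 5: a=0, p=0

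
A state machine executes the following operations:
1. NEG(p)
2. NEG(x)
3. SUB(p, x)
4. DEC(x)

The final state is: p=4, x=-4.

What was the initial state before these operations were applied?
p=-1, x=3

Working backwards:
Final state: p=4, x=-4
Before step 4 (DEC(x)): p=4, x=-3
Before step 3 (SUB(p, x)): p=1, x=-3
Before step 2 (NEG(x)): p=1, x=3
Before step 1 (NEG(p)): p=-1, x=3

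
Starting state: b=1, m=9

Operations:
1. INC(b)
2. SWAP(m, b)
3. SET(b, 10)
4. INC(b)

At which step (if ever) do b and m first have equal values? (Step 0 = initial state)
Never

b and m never become equal during execution.

Comparing values at each step:
Initial: b=1, m=9
After step 1: b=2, m=9
After step 2: b=9, m=2
After step 3: b=10, m=2
After step 4: b=11, m=2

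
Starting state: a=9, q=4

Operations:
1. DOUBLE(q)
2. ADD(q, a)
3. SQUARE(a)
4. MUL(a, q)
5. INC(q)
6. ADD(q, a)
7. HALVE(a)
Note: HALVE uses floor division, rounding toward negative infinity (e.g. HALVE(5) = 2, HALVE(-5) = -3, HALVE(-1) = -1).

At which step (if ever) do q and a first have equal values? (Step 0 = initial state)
Never

q and a never become equal during execution.

Comparing values at each step:
Initial: q=4, a=9
After step 1: q=8, a=9
After step 2: q=17, a=9
After step 3: q=17, a=81
After step 4: q=17, a=1377
After step 5: q=18, a=1377
After step 6: q=1395, a=1377
After step 7: q=1395, a=688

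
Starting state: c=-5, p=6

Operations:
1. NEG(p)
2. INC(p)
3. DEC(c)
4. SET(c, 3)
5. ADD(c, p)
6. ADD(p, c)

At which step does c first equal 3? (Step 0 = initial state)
Step 4

Tracing c:
Initial: c = -5
After step 1: c = -5
After step 2: c = -5
After step 3: c = -6
After step 4: c = 3 ← first occurrence
After step 5: c = -2
After step 6: c = -2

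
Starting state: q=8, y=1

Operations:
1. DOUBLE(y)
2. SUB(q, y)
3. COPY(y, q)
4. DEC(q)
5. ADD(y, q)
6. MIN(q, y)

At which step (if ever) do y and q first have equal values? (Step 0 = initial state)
Step 3

y and q first become equal after step 3.

Comparing values at each step:
Initial: y=1, q=8
After step 1: y=2, q=8
After step 2: y=2, q=6
After step 3: y=6, q=6 ← equal!
After step 4: y=6, q=5
After step 5: y=11, q=5
After step 6: y=11, q=5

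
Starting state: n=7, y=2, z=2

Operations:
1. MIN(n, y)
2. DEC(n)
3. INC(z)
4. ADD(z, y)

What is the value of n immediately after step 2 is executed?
n = 1

Tracing n through execution:
Initial: n = 7
After step 1 (MIN(n, y)): n = 2
After step 2 (DEC(n)): n = 1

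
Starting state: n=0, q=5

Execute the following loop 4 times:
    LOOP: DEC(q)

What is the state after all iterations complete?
n=0, q=1

Iteration trace:
Start: n=0, q=5
After iteration 1: n=0, q=4
After iteration 2: n=0, q=3
After iteration 3: n=0, q=2
After iteration 4: n=0, q=1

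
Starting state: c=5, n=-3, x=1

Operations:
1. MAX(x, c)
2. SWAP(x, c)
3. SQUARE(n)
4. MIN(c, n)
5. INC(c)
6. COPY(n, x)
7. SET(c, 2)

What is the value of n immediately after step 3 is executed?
n = 9

Tracing n through execution:
Initial: n = -3
After step 1 (MAX(x, c)): n = -3
After step 2 (SWAP(x, c)): n = -3
After step 3 (SQUARE(n)): n = 9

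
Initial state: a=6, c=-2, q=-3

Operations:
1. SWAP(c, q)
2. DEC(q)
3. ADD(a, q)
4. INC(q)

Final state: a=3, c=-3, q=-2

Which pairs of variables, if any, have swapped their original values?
(q, c)

Comparing initial and final values:
a: 6 → 3
q: -3 → -2
c: -2 → -3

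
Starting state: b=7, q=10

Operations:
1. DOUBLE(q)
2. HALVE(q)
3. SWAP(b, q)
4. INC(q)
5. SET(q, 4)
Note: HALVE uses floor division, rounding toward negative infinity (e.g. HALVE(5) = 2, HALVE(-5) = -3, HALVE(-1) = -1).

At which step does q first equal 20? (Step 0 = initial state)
Step 1

Tracing q:
Initial: q = 10
After step 1: q = 20 ← first occurrence
After step 2: q = 10
After step 3: q = 7
After step 4: q = 8
After step 5: q = 4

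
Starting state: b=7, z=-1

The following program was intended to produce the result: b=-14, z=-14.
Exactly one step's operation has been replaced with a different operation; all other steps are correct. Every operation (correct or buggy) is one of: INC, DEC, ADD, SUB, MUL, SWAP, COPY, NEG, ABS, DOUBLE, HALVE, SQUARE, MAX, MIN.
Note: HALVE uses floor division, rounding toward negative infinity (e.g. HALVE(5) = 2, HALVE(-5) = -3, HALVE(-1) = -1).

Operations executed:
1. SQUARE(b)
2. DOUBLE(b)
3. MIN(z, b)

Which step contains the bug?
Step 1

Trace with buggy code:
Initial: b=7, z=-1
After step 1: b=49, z=-1
After step 2: b=98, z=-1
After step 3: b=98, z=-1
Actual final b=98, z=-1 ≠ expected b=-14, z=-14.
Step 1 is the only position where a single-operation replacement can produce the expected result.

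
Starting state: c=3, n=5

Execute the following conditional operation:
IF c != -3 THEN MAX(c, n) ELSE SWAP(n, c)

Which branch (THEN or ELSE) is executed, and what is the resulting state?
Branch: THEN, Final state: c=5, n=5

Evaluating condition: c != -3
c = 3
Condition is True, so THEN branch executes
After MAX(c, n): c=5, n=5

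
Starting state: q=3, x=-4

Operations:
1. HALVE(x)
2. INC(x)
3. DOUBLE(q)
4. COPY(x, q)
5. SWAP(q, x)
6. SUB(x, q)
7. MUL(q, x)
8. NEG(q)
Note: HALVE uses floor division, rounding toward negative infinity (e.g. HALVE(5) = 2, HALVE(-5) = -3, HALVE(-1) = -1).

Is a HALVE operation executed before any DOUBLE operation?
Yes

First HALVE: step 1
First DOUBLE: step 3
Since 1 < 3, HALVE comes first.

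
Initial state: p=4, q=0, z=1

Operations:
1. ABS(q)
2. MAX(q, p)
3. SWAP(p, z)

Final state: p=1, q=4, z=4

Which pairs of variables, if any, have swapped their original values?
(p, z)

Comparing initial and final values:
p: 4 → 1
q: 0 → 4
z: 1 → 4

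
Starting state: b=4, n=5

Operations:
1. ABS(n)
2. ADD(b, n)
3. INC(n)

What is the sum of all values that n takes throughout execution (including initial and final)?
21

Values of n at each step:
Initial: n = 5
After step 1: n = 5
After step 2: n = 5
After step 3: n = 6
Sum = 5 + 5 + 5 + 6 = 21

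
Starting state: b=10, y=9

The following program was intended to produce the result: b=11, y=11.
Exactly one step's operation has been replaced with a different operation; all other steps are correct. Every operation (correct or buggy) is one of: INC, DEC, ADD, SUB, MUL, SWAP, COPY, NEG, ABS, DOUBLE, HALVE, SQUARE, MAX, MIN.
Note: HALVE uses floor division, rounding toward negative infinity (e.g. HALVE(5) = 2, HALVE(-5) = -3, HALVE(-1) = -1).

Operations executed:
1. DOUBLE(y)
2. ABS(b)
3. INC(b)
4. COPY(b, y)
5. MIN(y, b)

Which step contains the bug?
Step 4

Trace with buggy code:
Initial: b=10, y=9
After step 1: b=10, y=18
After step 2: b=10, y=18
After step 3: b=11, y=18
After step 4: b=18, y=18
After step 5: b=18, y=18
Actual final b=18, y=18 ≠ expected b=11, y=11.
Step 4 is the only position where a single-operation replacement can produce the expected result.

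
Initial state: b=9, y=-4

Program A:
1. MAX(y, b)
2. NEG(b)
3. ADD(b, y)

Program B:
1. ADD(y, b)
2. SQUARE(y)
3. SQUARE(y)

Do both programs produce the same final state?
No

Program A final state: b=0, y=9
Program B final state: b=9, y=625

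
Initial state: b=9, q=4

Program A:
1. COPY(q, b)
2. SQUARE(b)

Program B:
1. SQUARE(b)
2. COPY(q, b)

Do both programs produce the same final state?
No

Program A final state: b=81, q=9
Program B final state: b=81, q=81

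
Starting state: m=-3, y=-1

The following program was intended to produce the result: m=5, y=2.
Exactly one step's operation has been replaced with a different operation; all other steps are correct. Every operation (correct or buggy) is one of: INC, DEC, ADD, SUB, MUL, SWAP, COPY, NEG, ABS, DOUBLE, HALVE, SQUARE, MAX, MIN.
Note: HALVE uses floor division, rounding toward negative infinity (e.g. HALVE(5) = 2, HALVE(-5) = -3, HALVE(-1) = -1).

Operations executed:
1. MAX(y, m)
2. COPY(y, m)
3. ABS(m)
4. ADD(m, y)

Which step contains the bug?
Step 2

Trace with buggy code:
Initial: m=-3, y=-1
After step 1: m=-3, y=-1
After step 2: m=-3, y=-3
After step 3: m=3, y=-3
After step 4: m=0, y=-3
Actual final m=0, y=-3 ≠ expected m=5, y=2.
Step 2 is the only position where a single-operation replacement can produce the expected result.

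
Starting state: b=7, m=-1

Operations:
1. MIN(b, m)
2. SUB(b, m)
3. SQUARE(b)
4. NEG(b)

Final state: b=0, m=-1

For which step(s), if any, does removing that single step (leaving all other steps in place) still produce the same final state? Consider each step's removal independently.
Step(s) 3, 4

Testing removal of each single step:
Without step 1: final = b=-64, m=-1 (different)
Without step 2: final = b=-1, m=-1 (different)
Without step 3: final = b=0, m=-1 (same)
Without step 4: final = b=0, m=-1 (same)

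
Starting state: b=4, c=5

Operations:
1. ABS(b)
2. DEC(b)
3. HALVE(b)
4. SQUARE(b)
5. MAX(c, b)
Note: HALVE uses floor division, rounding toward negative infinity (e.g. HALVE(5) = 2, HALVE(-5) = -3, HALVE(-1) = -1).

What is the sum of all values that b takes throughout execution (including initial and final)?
14

Values of b at each step:
Initial: b = 4
After step 1: b = 4
After step 2: b = 3
After step 3: b = 1
After step 4: b = 1
After step 5: b = 1
Sum = 4 + 4 + 3 + 1 + 1 + 1 = 14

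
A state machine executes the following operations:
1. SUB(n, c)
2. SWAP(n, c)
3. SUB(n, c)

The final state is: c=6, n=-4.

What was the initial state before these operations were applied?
c=2, n=8

Working backwards:
Final state: c=6, n=-4
Before step 3 (SUB(n, c)): c=6, n=2
Before step 2 (SWAP(n, c)): c=2, n=6
Before step 1 (SUB(n, c)): c=2, n=8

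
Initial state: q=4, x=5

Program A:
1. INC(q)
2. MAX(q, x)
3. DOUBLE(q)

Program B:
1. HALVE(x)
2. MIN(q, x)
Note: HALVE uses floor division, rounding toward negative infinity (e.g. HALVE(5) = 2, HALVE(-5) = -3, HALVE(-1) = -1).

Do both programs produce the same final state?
No

Program A final state: q=10, x=5
Program B final state: q=2, x=2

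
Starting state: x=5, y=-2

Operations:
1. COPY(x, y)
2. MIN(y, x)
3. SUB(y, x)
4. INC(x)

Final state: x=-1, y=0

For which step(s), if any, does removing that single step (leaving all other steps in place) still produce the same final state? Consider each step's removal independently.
Step(s) 2

Testing removal of each single step:
Without step 1: final = x=6, y=-7 (different)
Without step 2: final = x=-1, y=0 (same)
Without step 3: final = x=-1, y=-2 (different)
Without step 4: final = x=-2, y=0 (different)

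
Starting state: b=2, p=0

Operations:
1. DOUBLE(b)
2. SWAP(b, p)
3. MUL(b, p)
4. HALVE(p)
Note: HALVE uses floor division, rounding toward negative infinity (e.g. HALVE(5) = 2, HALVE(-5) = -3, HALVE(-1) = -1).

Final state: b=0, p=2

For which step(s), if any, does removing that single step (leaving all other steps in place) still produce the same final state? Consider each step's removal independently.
Step(s) 3

Testing removal of each single step:
Without step 1: final = b=0, p=1 (different)
Without step 2: final = b=0, p=0 (different)
Without step 3: final = b=0, p=2 (same)
Without step 4: final = b=0, p=4 (different)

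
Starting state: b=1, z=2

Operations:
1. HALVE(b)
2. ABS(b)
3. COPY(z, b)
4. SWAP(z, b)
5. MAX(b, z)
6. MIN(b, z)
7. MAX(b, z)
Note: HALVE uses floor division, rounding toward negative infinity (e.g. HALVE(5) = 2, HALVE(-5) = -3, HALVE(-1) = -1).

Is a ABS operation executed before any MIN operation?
Yes

First ABS: step 2
First MIN: step 6
Since 2 < 6, ABS comes first.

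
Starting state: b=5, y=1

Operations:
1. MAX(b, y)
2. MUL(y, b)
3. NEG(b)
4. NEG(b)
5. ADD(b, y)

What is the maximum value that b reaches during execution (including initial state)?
10

Values of b at each step:
Initial: b = 5
After step 1: b = 5
After step 2: b = 5
After step 3: b = -5
After step 4: b = 5
After step 5: b = 10 ← maximum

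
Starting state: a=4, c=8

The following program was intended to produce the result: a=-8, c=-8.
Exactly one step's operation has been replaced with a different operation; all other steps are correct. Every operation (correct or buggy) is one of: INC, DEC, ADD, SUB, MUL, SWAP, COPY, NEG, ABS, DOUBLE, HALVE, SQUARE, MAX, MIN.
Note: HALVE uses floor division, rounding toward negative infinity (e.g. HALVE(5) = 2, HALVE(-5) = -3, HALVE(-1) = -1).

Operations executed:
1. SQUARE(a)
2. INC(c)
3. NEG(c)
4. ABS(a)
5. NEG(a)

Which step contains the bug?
Step 2

Trace with buggy code:
Initial: a=4, c=8
After step 1: a=16, c=8
After step 2: a=16, c=9
After step 3: a=16, c=-9
After step 4: a=16, c=-9
After step 5: a=-16, c=-9
Actual final a=-16, c=-9 ≠ expected a=-8, c=-8.
Step 2 is the only position where a single-operation replacement can produce the expected result.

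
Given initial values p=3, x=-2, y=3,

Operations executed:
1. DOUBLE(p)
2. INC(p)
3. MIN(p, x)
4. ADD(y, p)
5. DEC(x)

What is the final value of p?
p = -2

Tracing execution:
Step 1: DOUBLE(p) → p = 6
Step 2: INC(p) → p = 7
Step 3: MIN(p, x) → p = -2
Step 4: ADD(y, p) → p = -2
Step 5: DEC(x) → p = -2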